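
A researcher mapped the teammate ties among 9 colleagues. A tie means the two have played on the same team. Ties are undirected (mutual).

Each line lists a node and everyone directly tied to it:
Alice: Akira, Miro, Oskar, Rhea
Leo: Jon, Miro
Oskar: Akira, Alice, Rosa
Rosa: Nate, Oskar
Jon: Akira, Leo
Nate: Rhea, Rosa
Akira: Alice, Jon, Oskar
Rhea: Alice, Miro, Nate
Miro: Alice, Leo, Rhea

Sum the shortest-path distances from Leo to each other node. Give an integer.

18

Distances from Leo: Akira:2, Alice:2, Jon:1, Miro:1, Nate:3, Oskar:3, Rhea:2, Rosa:4.
Sum = 2 + 2 + 1 + 1 + 3 + 3 + 2 + 4 = 18.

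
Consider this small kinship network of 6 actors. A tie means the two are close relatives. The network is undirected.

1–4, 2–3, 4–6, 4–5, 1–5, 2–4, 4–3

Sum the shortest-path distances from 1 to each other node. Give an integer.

Distances from 1: 2:2, 3:2, 4:1, 5:1, 6:2.
Sum = 2 + 2 + 1 + 1 + 2 = 8.

8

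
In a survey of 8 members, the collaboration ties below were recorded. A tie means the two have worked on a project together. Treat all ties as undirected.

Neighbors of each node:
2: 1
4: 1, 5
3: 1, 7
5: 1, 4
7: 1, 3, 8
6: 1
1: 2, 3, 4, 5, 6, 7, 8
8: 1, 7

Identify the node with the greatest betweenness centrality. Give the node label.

Unnormalized betweenness of each node: 1:35/2, 2:0, 3:0, 4:0, 5:0, 6:0, 7:1/2, 8:0.
1 has the largest value, 35/2, making it the main broker — the node through which the most shortest paths run.

1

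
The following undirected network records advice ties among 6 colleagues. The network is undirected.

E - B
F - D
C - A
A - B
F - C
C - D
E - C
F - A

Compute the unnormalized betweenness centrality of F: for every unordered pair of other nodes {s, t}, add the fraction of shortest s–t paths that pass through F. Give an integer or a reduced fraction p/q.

5/6

Pairs whose geodesics pass through F — D–B: 1/3; D–A: 1/2.
All other pairs contribute 0.
Summing the contributions gives betweenness(F) = 5/6.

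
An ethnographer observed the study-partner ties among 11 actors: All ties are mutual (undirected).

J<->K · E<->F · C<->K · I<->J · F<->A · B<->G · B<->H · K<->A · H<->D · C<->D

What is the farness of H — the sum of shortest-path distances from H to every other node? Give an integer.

Distances from H: A:4, B:1, C:2, D:1, E:6, F:5, G:2, I:5, J:4, K:3.
Sum = 4 + 1 + 2 + 1 + 6 + 5 + 2 + 5 + 4 + 3 = 33.

33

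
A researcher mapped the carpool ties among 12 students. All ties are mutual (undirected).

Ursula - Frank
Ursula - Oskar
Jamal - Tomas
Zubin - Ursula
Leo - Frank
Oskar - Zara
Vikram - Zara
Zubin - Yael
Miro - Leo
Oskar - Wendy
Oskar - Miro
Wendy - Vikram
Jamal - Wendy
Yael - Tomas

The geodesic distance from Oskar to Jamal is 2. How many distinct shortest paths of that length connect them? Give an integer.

The shortest distance is 2, and the only length-2 path is Oskar–Wendy–Jamal. So there is exactly 1 shortest path.

1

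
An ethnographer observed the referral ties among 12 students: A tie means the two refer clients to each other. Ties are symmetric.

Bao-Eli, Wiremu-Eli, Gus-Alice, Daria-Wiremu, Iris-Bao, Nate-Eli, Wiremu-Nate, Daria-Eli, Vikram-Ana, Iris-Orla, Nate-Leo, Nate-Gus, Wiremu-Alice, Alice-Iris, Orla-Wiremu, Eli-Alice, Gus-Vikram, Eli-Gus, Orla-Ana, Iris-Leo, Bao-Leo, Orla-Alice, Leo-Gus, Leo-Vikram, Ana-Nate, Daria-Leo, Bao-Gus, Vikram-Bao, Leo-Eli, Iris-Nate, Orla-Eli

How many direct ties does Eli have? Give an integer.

8

Eli is directly tied to Alice, Bao, Daria, Gus, Leo, Nate, Orla, and Wiremu. That is 8 neighbors, so the degree of Eli is 8.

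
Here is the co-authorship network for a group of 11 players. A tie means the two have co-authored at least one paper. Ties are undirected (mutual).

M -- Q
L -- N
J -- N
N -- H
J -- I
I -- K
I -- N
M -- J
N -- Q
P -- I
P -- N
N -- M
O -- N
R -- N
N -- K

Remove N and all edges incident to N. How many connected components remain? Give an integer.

Without N, the remaining ties split the others into: {I, J, K, M, P, Q}; {O}; {R}; {H}; {L}.
That's 5 separate components.

5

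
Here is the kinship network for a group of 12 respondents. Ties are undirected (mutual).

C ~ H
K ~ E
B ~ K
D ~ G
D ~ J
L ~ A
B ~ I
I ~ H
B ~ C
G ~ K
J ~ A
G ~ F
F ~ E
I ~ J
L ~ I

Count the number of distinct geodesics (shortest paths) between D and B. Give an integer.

The shortest distance is 3. The length-3 paths are: D–G–K–B; D–J–I–B.
That gives 2 distinct shortest paths.

2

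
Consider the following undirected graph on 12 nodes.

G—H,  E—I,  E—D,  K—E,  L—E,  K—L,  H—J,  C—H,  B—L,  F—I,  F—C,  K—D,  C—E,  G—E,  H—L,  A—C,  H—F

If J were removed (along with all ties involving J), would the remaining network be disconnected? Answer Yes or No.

No

Even without J, every remaining node can still reach every other (the residual graph is connected), so J is not a cut vertex.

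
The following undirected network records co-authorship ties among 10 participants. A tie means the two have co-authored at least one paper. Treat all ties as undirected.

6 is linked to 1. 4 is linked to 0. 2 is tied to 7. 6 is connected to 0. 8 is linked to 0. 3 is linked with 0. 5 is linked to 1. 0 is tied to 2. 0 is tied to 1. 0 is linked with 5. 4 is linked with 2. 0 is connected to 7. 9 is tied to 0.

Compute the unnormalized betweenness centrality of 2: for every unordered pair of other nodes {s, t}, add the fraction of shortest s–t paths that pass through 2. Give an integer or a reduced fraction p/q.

1/2

Pairs whose geodesics pass through 2 — 7–4: 1/2.
All other pairs contribute 0.
Summing the contributions gives betweenness(2) = 1/2.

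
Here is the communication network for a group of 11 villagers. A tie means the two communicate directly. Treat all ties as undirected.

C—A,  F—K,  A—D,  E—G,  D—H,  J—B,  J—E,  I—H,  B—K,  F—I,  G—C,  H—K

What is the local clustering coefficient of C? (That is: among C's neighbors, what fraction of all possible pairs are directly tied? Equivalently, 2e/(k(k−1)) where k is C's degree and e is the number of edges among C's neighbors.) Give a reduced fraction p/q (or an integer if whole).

C's neighbors: A and G (k = 2).
Possible neighbor pairs: C(2,2) = 1. Edges among them: none → e = 0.
Clustering(C) = 0/1.

0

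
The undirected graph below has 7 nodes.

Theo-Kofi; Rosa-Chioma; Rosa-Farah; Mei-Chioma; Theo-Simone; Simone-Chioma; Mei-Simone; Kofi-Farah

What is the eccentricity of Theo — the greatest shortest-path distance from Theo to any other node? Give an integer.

3

Distances from Theo: Chioma:2, Farah:2, Kofi:1, Mei:2, Rosa:3, Simone:1.
The largest is 3 (to Rosa), so the eccentricity of Theo is 3.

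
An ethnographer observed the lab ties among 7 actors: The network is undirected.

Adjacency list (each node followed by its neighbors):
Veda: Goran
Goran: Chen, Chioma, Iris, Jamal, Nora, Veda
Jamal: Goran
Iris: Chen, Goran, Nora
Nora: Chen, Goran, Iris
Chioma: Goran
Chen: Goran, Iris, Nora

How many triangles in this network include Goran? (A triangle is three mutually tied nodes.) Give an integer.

Goran's neighbors: Chen, Chioma, Iris, Jamal, Nora, and Veda.
Neighbor pairs that are themselves tied: Goran–Chen–Iris; Goran–Chen–Nora; Goran–Iris–Nora. Each forms one triangle with Goran, for 3 in total.

3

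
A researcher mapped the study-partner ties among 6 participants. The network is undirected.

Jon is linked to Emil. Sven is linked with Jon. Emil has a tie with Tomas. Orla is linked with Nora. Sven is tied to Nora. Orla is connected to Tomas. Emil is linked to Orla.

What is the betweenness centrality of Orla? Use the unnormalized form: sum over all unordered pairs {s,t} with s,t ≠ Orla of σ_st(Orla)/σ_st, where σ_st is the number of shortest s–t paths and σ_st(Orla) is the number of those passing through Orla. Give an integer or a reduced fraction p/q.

5/2

Pairs whose geodesics pass through Orla — Emil–Nora: 1; Sven–Tomas: 1/2; Nora–Tomas: 1.
All other pairs contribute 0.
Summing the contributions gives betweenness(Orla) = 5/2.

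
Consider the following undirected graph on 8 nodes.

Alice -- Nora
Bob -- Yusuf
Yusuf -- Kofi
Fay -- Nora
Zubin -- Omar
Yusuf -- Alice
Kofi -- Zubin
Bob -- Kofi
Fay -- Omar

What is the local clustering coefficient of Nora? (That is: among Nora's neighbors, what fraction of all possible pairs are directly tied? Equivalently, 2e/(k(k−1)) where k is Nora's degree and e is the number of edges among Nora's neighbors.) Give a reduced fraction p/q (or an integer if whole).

Nora's neighbors: Alice and Fay (k = 2).
Possible neighbor pairs: C(2,2) = 1. Edges among them: none → e = 0.
Clustering(Nora) = 0/1.

0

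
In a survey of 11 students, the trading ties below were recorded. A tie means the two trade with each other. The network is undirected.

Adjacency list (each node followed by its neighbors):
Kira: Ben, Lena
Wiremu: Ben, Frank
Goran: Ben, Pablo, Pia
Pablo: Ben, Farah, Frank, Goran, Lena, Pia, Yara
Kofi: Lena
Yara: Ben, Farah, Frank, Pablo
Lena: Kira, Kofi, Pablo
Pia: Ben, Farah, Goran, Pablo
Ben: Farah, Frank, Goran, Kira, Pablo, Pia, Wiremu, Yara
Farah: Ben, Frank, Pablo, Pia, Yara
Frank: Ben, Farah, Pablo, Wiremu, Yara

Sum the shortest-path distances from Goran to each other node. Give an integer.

18

Distances from Goran: Ben:1, Farah:2, Frank:2, Kira:2, Kofi:3, Lena:2, Pablo:1, Pia:1, Wiremu:2, Yara:2.
Sum = 1 + 2 + 2 + 2 + 3 + 2 + 1 + 1 + 2 + 2 = 18.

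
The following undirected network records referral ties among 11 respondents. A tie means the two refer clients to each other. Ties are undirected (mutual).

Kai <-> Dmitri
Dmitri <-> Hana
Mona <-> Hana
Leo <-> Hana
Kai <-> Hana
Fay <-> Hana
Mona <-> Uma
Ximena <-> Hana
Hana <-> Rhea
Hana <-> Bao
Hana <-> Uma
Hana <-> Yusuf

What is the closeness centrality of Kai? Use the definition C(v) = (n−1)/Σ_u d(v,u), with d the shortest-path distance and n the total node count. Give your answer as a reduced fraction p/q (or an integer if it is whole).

5/9

Distances from Kai: Bao:2, Dmitri:1, Fay:2, Hana:1, Leo:2, Mona:2, Rhea:2, Uma:2, Ximena:2, Yusuf:2. Sum = 18.
n = 11, so closeness = 10/18 = 5/9.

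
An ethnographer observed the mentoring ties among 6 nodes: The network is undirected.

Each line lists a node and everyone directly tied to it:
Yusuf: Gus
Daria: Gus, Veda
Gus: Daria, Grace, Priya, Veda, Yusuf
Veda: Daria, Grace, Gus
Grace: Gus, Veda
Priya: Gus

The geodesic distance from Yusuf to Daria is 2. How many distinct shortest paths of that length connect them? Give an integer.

1

The shortest distance is 2, and the only length-2 path is Yusuf–Gus–Daria. So there is exactly 1 shortest path.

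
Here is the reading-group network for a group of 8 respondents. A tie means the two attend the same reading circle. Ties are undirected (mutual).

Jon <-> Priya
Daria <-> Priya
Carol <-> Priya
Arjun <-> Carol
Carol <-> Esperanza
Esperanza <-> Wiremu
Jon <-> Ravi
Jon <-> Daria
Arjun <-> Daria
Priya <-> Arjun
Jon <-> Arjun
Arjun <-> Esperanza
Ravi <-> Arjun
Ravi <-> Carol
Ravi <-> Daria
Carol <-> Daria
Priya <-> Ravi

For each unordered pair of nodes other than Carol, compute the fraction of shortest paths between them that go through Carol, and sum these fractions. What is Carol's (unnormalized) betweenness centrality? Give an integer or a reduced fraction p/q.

3

Pairs whose geodesics pass through Carol — Esperanza–Priya: 1/2; Esperanza–Ravi: 1/2; Esperanza–Daria: 1/2; Wiremu–Priya: 1/2; Wiremu–Ravi: 1/2; Wiremu–Daria: 1/2.
All other pairs contribute 0.
Summing the contributions gives betweenness(Carol) = 3.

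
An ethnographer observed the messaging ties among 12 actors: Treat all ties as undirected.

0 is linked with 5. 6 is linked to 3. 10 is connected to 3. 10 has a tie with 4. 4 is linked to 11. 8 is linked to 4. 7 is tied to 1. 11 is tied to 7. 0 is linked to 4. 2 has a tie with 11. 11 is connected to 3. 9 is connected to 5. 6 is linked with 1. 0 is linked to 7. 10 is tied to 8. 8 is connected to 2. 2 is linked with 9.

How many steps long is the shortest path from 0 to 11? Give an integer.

One shortest route is 0 – 7 – 11, which uses 2 edges, and 0 and 11 are not directly tied, so nothing shorter exists. So d(0,11) = 2.

2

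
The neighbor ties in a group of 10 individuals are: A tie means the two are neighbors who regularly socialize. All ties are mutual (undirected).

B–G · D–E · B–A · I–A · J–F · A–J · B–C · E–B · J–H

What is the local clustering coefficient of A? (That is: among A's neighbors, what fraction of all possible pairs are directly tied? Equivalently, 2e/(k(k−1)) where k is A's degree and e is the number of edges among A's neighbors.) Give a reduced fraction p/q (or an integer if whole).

0

A's neighbors: B, I, and J (k = 3).
Possible neighbor pairs: C(3,2) = 3. Edges among them: none → e = 0.
Clustering(A) = 0/3 = 0.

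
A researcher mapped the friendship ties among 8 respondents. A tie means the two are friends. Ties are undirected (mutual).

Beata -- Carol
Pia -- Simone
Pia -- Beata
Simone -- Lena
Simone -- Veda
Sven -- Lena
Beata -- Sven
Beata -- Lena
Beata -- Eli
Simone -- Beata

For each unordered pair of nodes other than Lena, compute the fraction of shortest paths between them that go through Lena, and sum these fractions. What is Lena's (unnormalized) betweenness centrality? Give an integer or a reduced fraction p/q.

Pairs whose geodesics pass through Lena — Sven–Simone: 1/2; Sven–Veda: 1/2.
All other pairs contribute 0.
Summing the contributions gives betweenness(Lena) = 1.

1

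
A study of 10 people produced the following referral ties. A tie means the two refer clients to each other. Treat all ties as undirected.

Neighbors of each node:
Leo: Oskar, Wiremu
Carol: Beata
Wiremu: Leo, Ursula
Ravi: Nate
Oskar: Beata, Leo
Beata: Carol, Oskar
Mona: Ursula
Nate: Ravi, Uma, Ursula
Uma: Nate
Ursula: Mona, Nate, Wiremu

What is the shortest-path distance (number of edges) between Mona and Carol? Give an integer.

6

One shortest route is Mona – Ursula – Wiremu – Leo – Oskar – Beata – Carol, which uses 6 edges, and at distance 5 from Mona we only reach {Beata}, which does not include Carol. So d(Mona,Carol) = 6.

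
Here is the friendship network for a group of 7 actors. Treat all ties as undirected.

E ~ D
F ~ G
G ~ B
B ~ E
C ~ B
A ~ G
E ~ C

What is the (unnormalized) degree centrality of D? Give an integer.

1

D is directly tied to E. That is 1 neighbor, so the degree of D is 1.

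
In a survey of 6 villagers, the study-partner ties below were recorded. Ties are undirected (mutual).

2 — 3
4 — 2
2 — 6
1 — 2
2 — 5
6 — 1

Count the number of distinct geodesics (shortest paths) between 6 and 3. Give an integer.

The shortest distance is 2, and the only length-2 path is 6–2–3. So there is exactly 1 shortest path.

1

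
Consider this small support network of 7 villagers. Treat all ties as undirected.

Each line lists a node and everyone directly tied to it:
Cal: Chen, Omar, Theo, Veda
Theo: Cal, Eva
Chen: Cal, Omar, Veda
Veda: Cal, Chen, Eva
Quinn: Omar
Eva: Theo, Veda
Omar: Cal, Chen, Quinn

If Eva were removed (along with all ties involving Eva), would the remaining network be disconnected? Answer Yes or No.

Even without Eva, every remaining node can still reach every other (the residual graph is connected), so Eva is not a cut vertex.

No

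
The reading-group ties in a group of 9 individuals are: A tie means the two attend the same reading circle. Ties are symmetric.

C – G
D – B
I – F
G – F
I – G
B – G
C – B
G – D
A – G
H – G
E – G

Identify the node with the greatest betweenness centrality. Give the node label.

G

Unnormalized betweenness of each node: A:0, B:1/2, C:0, D:0, E:0, F:0, G:49/2, H:0, I:0.
G has the largest value, 49/2, making it the main broker — the node through which the most shortest paths run.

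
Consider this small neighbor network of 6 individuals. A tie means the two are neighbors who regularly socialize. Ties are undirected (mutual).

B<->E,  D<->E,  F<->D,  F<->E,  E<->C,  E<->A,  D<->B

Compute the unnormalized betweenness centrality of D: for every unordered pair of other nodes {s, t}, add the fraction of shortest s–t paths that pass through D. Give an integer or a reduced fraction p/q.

1/2

Pairs whose geodesics pass through D — F–B: 1/2.
All other pairs contribute 0.
Summing the contributions gives betweenness(D) = 1/2.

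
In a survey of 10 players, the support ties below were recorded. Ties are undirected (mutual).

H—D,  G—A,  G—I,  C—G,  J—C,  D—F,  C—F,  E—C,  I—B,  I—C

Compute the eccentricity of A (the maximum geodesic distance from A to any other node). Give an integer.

5

Distances from A: B:3, C:2, D:4, E:3, F:3, G:1, H:5, I:2, J:3.
The largest is 5 (to H), so the eccentricity of A is 5.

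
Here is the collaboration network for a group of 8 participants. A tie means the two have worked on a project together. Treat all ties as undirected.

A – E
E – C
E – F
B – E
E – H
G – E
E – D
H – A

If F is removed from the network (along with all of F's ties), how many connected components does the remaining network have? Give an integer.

F's neighbors (E) remain reachable from one another through other ties, so the rest of the network stays in one piece.

1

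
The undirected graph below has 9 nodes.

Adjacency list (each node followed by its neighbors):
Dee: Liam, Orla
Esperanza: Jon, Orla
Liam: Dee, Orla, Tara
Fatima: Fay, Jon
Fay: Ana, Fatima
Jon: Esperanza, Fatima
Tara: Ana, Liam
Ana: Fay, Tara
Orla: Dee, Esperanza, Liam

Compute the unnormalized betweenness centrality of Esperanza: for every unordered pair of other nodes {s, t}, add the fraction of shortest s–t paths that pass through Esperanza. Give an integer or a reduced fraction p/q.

13/2

Pairs whose geodesics pass through Esperanza — Jon–Tara: 1/2; Jon–Liam: 1; Jon–Dee: 1; Jon–Orla: 1; Fatima–Liam: 1/2; Fatima–Dee: 1; Fatima–Orla: 1; Fay–Orla: 1/2.
All other pairs contribute 0.
Summing the contributions gives betweenness(Esperanza) = 13/2.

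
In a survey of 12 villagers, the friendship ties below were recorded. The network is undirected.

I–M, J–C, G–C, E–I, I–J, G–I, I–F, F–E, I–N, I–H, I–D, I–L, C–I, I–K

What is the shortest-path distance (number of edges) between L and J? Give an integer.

2

One shortest route is L – I – J, which uses 2 edges, and L and J are not directly tied, so nothing shorter exists. So d(L,J) = 2.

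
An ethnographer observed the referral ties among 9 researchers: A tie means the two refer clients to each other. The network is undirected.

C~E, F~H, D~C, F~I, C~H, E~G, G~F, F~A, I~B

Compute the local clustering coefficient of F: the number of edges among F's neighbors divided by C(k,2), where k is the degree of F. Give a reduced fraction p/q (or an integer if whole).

F's neighbors: A, G, H, and I (k = 4).
Possible neighbor pairs: C(4,2) = 6. Edges among them: none → e = 0.
Clustering(F) = 0/6 = 0.

0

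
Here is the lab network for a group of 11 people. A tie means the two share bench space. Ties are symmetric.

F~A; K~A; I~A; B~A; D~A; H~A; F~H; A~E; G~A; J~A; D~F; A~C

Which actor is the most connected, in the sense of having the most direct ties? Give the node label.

Degrees — A:10, B:1, C:1, D:2, E:1, F:3, G:1, H:2, I:1, J:1, K:1.
The maximum is 10, attained only by A.

A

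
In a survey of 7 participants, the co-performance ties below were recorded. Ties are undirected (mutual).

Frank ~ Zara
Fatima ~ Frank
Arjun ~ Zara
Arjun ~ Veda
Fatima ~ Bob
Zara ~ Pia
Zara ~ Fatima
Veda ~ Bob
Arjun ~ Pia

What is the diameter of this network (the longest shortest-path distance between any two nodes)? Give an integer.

Eccentricity of each node (its greatest distance to any other): Arjun:2, Bob:3, Fatima:2, Frank:3, Pia:3, Veda:3, Zara:2.
The maximum eccentricity is 3, realized for instance by the pair Bob–Pia via Bob – Veda – Arjun – Pia. So the diameter is 3.

3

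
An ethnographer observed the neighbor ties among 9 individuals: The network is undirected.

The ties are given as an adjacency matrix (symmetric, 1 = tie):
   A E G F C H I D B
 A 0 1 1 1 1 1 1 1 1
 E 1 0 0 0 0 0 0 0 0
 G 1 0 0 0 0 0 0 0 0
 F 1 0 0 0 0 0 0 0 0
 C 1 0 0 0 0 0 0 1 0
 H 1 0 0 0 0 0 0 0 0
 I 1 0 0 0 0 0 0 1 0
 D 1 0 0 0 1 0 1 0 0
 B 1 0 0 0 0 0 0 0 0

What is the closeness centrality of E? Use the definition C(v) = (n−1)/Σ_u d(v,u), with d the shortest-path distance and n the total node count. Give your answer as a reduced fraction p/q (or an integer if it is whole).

Distances from E: A:1, B:2, C:2, D:2, F:2, G:2, H:2, I:2. Sum = 15.
n = 9, so closeness = 8/15.

8/15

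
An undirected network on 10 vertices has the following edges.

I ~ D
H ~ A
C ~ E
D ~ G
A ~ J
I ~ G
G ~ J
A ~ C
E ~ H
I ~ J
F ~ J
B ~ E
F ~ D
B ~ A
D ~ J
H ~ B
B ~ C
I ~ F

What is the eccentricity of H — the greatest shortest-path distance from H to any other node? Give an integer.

3

Distances from H: A:1, B:1, C:2, D:3, E:1, F:3, G:3, I:3, J:2.
The largest is 3 (to F, D, G, and I), so the eccentricity of H is 3.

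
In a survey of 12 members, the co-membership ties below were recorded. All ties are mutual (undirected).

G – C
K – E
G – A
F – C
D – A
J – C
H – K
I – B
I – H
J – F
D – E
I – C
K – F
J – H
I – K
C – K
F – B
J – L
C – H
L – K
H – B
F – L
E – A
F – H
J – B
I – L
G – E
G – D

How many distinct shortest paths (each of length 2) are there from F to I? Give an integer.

5

The shortest distance is 2. The length-2 paths are: F–B–I; F–L–I; F–K–I; F–C–I; F–H–I.
That gives 5 distinct shortest paths.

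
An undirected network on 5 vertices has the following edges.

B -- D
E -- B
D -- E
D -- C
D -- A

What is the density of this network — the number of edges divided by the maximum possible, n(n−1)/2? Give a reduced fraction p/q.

1/2

There are 5 edges and 5 nodes, so the maximum possible is C(5,2) = 10.
Density = 5/10 = 1/2.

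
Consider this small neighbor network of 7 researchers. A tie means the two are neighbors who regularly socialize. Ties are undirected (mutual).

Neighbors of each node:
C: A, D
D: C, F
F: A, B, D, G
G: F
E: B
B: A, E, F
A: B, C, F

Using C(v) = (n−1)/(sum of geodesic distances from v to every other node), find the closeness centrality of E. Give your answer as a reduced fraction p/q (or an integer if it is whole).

3/7

Distances from E: A:2, B:1, C:3, D:3, F:2, G:3. Sum = 14.
n = 7, so closeness = 6/14 = 3/7.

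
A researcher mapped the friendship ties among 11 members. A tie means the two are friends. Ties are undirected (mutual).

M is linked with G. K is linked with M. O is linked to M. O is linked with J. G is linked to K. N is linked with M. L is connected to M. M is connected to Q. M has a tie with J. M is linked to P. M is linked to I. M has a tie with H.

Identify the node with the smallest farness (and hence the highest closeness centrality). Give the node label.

M

Farness (sum of distances to all others) for each node — G:18, H:19, I:19, J:18, K:18, L:19, M:10, N:19, O:18, P:19, Q:19.
The smallest farness is 10, for M, so M has the highest closeness.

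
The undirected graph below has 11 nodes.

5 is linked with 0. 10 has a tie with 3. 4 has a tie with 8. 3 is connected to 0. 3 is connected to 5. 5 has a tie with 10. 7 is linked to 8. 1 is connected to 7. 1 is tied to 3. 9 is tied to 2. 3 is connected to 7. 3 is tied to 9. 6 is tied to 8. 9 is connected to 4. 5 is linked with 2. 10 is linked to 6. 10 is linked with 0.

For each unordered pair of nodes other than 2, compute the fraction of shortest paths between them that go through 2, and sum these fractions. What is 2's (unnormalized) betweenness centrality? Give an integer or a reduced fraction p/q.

1

Pairs whose geodesics pass through 2 — 5–4: 1/2; 5–9: 1/2.
All other pairs contribute 0.
Summing the contributions gives betweenness(2) = 1.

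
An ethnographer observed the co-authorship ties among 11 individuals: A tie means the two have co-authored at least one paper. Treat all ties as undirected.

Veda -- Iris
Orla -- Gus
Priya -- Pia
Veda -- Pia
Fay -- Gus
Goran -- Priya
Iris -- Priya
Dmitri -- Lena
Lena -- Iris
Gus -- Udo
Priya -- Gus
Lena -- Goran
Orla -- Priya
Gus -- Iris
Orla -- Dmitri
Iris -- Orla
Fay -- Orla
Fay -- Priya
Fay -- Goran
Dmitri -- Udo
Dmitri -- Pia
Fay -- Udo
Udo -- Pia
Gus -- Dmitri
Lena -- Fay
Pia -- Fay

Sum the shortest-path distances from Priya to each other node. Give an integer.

14

Distances from Priya: Dmitri:2, Fay:1, Goran:1, Gus:1, Iris:1, Lena:2, Orla:1, Pia:1, Udo:2, Veda:2.
Sum = 2 + 1 + 1 + 1 + 1 + 2 + 1 + 1 + 2 + 2 = 14.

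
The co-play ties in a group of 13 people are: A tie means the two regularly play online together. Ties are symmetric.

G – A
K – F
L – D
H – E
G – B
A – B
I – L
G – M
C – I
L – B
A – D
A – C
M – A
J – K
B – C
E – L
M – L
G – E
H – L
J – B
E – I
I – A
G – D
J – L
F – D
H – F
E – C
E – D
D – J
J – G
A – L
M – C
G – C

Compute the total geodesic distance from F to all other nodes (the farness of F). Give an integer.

Distances from F: A:2, B:3, C:3, D:1, E:2, G:2, H:1, I:3, J:2, K:1, L:2, M:3.
Sum = 2 + 3 + 3 + 1 + 2 + 2 + 1 + 3 + 2 + 1 + 2 + 3 = 25.

25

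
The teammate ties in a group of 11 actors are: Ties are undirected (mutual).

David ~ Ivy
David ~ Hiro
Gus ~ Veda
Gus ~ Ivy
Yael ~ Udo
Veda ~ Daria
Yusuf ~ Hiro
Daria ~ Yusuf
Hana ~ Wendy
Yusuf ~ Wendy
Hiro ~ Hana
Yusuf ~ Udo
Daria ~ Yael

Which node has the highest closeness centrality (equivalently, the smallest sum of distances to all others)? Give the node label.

Yusuf

Farness (sum of distances to all others) for each node — Daria:20, David:24, Gus:27, Hana:27, Hiro:20, Ivy:27, Udo:25, Veda:24, Wendy:25, Yael:27, Yusuf:18.
The smallest farness is 18, for Yusuf, so Yusuf has the highest closeness.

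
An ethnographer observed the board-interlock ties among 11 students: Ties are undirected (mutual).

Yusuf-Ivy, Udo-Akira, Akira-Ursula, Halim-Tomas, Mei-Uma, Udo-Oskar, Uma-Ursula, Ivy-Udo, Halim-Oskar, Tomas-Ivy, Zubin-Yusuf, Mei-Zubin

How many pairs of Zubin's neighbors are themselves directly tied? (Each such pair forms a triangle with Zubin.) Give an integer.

Zubin's neighbors are Mei and Yusuf, but none of them are tied to each other, so no triangle contains Zubin.

0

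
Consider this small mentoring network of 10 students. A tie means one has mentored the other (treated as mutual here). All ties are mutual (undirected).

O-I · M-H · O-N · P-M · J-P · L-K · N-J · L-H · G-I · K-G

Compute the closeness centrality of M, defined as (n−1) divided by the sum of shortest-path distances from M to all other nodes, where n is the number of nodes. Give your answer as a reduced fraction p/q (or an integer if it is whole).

9/25

Distances from M: G:4, H:1, I:5, J:2, K:3, L:2, N:3, O:4, P:1. Sum = 25.
n = 10, so closeness = 9/25.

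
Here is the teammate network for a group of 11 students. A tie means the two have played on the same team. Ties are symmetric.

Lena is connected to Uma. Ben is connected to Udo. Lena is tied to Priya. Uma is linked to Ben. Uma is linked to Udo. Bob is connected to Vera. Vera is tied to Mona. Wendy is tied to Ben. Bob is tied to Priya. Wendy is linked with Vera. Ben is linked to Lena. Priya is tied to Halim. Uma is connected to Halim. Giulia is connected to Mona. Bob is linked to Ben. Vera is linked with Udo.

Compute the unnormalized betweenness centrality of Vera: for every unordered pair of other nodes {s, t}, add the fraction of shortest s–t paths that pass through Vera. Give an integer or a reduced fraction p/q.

Pairs whose geodesics pass through Vera — Ben–Giulia: 3/3; Ben–Mona: 3/3; Giulia–Wendy: 1; Giulia–Priya: 1; Giulia–Udo: 1; Giulia–Uma: 1; Giulia–Bob: 1; Giulia–Lena: 5/5; Giulia–Halim: 2/2; Wendy–Priya: 1/3; Wendy–Mona: 1; Wendy–Udo: 1/2; Wendy–Bob: 1/2; Priya–Mona: 1 … (+7 more pairs).
All other pairs contribute 0.
Summing the contributions gives betweenness(Vera) = 541/30.

541/30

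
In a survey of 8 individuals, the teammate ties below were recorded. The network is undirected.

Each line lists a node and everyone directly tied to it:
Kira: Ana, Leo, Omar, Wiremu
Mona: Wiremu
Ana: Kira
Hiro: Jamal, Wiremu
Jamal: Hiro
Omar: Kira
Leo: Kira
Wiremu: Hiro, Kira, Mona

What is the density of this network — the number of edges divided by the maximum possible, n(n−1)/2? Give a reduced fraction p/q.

1/4

There are 7 edges and 8 nodes, so the maximum possible is C(8,2) = 28.
Density = 7/28 = 1/4.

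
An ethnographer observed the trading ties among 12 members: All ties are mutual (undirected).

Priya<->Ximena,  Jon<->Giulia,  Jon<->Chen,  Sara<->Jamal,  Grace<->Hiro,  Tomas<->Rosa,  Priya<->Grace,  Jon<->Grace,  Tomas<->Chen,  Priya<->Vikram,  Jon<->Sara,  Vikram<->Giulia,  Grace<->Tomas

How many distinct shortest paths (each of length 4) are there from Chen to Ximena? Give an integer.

2

The shortest distance is 4. The length-4 paths are: Chen–Tomas–Grace–Priya–Ximena; Chen–Jon–Grace–Priya–Ximena.
That gives 2 distinct shortest paths.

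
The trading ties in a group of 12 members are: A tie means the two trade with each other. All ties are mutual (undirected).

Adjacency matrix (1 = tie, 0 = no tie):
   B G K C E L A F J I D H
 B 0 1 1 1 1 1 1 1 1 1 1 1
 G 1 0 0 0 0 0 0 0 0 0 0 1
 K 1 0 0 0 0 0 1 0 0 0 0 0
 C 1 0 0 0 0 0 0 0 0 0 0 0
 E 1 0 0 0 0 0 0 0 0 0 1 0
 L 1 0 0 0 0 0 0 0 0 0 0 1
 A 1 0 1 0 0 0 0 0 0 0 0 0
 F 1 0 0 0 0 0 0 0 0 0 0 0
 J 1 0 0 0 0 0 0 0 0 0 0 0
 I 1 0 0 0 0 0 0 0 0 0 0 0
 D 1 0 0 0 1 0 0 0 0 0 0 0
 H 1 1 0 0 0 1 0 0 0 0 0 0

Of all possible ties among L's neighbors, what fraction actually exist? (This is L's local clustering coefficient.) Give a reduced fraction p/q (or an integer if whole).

1

L's neighbors: B and H (k = 2).
Possible neighbor pairs: C(2,2) = 1. Edges among them: B–H → e = 1.
Clustering(L) = 1/1.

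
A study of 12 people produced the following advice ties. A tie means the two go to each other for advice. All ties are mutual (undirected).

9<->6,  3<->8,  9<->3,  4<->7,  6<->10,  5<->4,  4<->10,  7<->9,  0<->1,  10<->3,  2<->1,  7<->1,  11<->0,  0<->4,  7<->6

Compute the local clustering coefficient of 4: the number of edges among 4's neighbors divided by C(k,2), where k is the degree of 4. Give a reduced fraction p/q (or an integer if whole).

4's neighbors: 0, 5, 7, and 10 (k = 4).
Possible neighbor pairs: C(4,2) = 6. Edges among them: none → e = 0.
Clustering(4) = 0/6 = 0.

0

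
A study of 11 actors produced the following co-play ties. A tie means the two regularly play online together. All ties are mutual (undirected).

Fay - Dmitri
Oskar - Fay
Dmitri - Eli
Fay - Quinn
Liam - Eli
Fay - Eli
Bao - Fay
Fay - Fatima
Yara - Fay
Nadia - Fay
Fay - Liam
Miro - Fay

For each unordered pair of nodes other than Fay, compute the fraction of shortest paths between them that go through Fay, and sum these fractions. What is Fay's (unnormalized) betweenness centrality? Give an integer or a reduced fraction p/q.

85/2

Pairs whose geodesics pass through Fay — Nadia–Quinn: 1; Nadia–Liam: 1; Nadia–Oskar: 1; Nadia–Fatima: 1; Nadia–Miro: 1; Nadia–Dmitri: 1; Nadia–Eli: 1; Nadia–Yara: 1; Nadia–Bao: 1; Quinn–Liam: 1; Quinn–Oskar: 1; Quinn–Fatima: 1; Quinn–Miro: 1; Quinn–Dmitri: 1 … (+29 more pairs).
All other pairs contribute 0.
Summing the contributions gives betweenness(Fay) = 85/2.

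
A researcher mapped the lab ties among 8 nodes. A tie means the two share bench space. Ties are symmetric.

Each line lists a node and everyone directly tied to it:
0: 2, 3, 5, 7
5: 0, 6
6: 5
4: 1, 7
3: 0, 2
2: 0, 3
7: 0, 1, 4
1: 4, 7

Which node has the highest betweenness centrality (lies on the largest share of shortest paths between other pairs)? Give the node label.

Unnormalized betweenness of each node: 0:16, 1:0, 2:0, 3:0, 4:0, 5:6, 6:0, 7:10.
0 has the largest value, 16, making it the main broker — the node through which the most shortest paths run.

0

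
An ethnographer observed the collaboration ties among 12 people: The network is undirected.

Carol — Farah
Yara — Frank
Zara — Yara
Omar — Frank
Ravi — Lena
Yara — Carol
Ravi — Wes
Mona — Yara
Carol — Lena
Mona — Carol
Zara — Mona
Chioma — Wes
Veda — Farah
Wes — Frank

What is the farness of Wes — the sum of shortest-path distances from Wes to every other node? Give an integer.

Distances from Wes: Carol:3, Chioma:1, Farah:4, Frank:1, Lena:2, Mona:3, Omar:2, Ravi:1, Veda:5, Yara:2, Zara:3.
Sum = 3 + 1 + 4 + 1 + 2 + 3 + 2 + 1 + 5 + 2 + 3 = 27.

27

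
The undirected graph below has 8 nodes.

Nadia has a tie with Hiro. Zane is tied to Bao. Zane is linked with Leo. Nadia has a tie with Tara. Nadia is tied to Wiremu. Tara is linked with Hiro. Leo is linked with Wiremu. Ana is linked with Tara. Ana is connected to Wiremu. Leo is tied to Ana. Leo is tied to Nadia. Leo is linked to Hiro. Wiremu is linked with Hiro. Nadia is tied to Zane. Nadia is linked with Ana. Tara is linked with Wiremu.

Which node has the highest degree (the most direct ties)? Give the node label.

Nadia

Degrees — Ana:4, Bao:1, Hiro:4, Leo:5, Nadia:6, Tara:4, Wiremu:5, Zane:3.
The maximum is 6, attained only by Nadia.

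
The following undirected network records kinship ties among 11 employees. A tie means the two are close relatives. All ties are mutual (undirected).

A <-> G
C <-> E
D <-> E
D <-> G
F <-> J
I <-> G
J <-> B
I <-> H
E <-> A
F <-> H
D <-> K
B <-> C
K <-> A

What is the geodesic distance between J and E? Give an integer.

3

One shortest route is J – B – C – E, which uses 3 edges, and at distance 2 from J we only reach {C, H}, which does not include E. So d(J,E) = 3.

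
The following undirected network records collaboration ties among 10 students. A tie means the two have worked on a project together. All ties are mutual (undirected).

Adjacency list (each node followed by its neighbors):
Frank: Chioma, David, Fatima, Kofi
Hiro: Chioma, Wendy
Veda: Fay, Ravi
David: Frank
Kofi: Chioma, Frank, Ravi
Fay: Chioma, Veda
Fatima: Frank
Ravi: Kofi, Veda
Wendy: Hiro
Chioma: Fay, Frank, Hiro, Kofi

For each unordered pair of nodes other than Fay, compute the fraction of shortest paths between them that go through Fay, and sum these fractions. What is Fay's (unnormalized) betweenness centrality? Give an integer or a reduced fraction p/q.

9/2

Pairs whose geodesics pass through Fay — Fatima–Veda: 1/2; Frank–Veda: 1/2; David–Veda: 1/2; Veda–Hiro: 1; Veda–Wendy: 1; Veda–Chioma: 1.
All other pairs contribute 0.
Summing the contributions gives betweenness(Fay) = 9/2.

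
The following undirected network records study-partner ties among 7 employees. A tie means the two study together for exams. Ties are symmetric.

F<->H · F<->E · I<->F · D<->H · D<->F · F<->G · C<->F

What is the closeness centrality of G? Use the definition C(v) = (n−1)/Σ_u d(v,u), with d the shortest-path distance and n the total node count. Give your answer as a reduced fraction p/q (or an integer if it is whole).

Distances from G: C:2, D:2, E:2, F:1, H:2, I:2. Sum = 11.
n = 7, so closeness = 6/11.

6/11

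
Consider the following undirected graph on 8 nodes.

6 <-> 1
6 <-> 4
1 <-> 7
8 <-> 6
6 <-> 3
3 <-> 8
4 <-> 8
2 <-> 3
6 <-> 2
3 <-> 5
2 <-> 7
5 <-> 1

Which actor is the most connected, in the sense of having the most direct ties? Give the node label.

6

Degrees — 1:3, 2:3, 3:4, 4:2, 5:2, 6:5, 7:2, 8:3.
The maximum is 5, attained only by 6.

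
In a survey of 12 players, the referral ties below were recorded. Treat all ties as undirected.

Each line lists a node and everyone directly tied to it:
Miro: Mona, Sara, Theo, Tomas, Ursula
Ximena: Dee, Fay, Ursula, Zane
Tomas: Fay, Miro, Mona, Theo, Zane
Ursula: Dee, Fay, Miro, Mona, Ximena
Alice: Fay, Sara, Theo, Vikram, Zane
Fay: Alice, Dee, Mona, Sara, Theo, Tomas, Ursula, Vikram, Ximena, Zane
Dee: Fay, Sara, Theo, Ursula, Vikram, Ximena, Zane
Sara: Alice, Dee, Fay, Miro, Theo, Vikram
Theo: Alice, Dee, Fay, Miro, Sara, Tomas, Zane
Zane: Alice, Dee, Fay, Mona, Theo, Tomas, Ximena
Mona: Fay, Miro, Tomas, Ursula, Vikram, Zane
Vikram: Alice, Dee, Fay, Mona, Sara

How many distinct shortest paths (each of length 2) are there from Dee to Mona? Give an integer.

4

The shortest distance is 2. The length-2 paths are: Dee–Ursula–Mona; Dee–Vikram–Mona; Dee–Fay–Mona; Dee–Zane–Mona.
That gives 4 distinct shortest paths.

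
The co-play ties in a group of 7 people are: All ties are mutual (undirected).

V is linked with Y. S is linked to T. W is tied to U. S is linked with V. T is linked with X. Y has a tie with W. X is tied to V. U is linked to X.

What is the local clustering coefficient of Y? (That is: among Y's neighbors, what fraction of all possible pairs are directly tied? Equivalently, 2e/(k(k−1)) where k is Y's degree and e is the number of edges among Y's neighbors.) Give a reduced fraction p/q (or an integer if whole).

0

Y's neighbors: V and W (k = 2).
Possible neighbor pairs: C(2,2) = 1. Edges among them: none → e = 0.
Clustering(Y) = 0/1.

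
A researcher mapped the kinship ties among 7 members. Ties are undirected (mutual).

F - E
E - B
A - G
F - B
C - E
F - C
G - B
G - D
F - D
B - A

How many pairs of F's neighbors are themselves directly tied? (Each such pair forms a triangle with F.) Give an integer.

F's neighbors: B, C, D, and E.
Neighbor pairs that are themselves tied: F–B–E; F–C–E. Each forms one triangle with F, for 2 in total.

2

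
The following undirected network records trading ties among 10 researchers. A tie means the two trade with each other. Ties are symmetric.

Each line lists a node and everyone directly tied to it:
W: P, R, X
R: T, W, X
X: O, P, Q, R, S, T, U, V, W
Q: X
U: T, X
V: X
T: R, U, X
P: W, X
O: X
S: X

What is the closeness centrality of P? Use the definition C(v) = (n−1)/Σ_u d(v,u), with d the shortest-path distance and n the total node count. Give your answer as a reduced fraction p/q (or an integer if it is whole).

Distances from P: O:2, Q:2, R:2, S:2, T:2, U:2, V:2, W:1, X:1. Sum = 16.
n = 10, so closeness = 9/16.

9/16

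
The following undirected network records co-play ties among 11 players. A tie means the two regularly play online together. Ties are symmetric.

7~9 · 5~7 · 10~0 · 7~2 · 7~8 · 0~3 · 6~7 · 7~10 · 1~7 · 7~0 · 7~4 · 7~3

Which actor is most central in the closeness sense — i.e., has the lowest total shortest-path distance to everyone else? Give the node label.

7

Farness (sum of distances to all others) for each node — 0:17, 1:19, 2:19, 3:18, 4:19, 5:19, 6:19, 7:10, 8:19, 9:19, 10:18.
The smallest farness is 10, for 7, so 7 has the highest closeness.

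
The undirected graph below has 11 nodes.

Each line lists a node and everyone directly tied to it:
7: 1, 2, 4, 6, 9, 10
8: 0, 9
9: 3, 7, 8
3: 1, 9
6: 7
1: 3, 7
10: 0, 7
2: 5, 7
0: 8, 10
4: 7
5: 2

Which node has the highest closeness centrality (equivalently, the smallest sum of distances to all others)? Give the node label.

7

Farness (sum of distances to all others) for each node — 0:25, 1:21, 2:21, 3:25, 4:23, 5:30, 6:23, 7:14, 8:24, 9:18, 10:20.
The smallest farness is 14, for 7, so 7 has the highest closeness.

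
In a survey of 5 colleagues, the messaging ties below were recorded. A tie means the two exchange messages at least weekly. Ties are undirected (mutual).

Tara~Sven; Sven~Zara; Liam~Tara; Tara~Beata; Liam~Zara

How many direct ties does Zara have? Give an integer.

Zara is directly tied to Liam and Sven. That is 2 neighbors, so the degree of Zara is 2.

2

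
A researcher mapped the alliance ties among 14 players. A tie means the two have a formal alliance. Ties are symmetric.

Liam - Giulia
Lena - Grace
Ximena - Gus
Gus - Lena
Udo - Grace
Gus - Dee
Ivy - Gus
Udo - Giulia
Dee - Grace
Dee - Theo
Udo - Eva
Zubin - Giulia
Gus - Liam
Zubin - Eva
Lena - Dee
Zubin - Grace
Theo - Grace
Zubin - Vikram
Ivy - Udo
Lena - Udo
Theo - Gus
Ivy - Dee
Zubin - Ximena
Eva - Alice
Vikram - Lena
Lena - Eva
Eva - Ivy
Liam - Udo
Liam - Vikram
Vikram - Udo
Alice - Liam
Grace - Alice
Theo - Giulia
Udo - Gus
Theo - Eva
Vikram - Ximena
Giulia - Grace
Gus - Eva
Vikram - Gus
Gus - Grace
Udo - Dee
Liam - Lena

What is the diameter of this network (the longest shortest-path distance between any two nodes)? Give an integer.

Eccentricity of each node (its greatest distance to any other): Alice:3, Dee:2, Eva:2, Giulia:2, Grace:2, Gus:2, Ivy:2, Lena:2, Liam:2, Theo:2, Udo:2, Vikram:2, Ximena:3, Zubin:2.
The maximum eccentricity is 3, realized for instance by the pair Alice–Ximena via Alice – Liam – Gus – Ximena. So the diameter is 3.

3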